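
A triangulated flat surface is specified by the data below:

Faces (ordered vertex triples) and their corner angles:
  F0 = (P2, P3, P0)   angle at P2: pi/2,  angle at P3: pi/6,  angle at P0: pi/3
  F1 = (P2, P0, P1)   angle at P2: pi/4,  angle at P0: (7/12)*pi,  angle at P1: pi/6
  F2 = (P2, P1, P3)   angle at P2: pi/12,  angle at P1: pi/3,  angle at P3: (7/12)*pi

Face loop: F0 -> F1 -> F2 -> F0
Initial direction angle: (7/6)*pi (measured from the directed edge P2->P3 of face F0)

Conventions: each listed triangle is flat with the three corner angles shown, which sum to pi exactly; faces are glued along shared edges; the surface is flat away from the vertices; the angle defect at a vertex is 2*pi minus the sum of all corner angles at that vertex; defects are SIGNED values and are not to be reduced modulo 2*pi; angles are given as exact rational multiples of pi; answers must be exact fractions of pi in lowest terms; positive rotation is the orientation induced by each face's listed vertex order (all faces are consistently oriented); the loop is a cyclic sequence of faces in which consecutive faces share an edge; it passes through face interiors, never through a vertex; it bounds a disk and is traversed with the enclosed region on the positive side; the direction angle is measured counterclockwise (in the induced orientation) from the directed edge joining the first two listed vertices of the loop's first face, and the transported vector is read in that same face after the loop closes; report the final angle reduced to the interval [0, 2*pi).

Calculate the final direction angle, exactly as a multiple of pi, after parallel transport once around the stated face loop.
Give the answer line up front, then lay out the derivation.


Answer: final direction angle = pi/3

enclosed vertex P2: corner angles sum to (5/6)*pi, defect = 2*pi - (5/6)*pi = (7/6)*pi
the rotation equals the total enclosed defect, so the final angle is initial + defects (mod 2*pi)
final angle = (7/6)*pi + (7/6)*pi = pi/3 (mod 2*pi)


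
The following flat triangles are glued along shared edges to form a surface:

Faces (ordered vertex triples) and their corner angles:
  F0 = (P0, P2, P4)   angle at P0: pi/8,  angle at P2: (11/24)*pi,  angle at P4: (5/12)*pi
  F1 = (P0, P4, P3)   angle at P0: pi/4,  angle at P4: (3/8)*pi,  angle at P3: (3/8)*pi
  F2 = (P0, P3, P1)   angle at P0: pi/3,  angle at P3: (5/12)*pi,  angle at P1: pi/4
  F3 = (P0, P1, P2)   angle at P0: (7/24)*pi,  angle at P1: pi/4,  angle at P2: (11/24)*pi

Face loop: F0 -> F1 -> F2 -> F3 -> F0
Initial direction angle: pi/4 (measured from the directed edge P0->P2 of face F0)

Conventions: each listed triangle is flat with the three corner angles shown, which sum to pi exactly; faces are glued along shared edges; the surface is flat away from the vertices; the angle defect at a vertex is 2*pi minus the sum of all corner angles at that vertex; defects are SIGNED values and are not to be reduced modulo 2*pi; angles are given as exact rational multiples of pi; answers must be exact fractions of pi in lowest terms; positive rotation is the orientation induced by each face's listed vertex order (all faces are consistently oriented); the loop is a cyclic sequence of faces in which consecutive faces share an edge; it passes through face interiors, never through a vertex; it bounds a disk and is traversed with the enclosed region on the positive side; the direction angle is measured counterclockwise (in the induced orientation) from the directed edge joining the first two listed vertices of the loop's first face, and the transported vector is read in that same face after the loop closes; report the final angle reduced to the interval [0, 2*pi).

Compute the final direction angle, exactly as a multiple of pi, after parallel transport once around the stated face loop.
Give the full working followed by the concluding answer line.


enclosed vertex P0: corner angles sum to pi, defect = 2*pi - pi = pi
the rotation equals the total enclosed defect, so the final angle is initial + defects (mod 2*pi)
final angle = pi/4 + pi = (5/4)*pi (mod 2*pi)

Answer: final direction angle = (5/4)*pi


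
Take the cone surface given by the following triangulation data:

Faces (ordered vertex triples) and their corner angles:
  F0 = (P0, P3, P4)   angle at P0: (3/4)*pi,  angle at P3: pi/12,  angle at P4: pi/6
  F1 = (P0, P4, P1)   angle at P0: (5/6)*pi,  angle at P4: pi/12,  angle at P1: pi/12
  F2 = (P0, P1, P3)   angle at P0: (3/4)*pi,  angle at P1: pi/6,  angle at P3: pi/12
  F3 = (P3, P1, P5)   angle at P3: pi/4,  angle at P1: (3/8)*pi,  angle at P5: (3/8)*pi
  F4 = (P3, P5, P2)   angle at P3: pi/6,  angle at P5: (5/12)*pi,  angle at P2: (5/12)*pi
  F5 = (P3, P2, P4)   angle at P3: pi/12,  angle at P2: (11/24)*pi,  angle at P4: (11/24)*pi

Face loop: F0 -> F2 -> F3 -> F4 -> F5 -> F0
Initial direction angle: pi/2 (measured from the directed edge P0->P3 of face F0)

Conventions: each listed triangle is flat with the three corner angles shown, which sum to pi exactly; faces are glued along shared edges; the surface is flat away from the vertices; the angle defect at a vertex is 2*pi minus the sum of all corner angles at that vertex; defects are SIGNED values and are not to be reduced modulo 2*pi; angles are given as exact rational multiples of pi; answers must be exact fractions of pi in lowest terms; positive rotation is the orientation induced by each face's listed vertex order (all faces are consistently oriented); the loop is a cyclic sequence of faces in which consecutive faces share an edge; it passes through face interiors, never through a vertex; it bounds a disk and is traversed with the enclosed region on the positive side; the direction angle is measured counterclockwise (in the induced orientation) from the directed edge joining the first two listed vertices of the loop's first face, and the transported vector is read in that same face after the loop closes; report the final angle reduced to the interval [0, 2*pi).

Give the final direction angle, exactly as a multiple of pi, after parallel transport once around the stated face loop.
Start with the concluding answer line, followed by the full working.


Answer: final direction angle = (11/6)*pi

enclosed vertex P3: corner angles sum to (2/3)*pi, defect = 2*pi - (2/3)*pi = (4/3)*pi
adding the enclosed defects to the starting angle (mod 2*pi, induced orientation) gives the holonomy
final angle = pi/2 + (4/3)*pi = (11/6)*pi (mod 2*pi)


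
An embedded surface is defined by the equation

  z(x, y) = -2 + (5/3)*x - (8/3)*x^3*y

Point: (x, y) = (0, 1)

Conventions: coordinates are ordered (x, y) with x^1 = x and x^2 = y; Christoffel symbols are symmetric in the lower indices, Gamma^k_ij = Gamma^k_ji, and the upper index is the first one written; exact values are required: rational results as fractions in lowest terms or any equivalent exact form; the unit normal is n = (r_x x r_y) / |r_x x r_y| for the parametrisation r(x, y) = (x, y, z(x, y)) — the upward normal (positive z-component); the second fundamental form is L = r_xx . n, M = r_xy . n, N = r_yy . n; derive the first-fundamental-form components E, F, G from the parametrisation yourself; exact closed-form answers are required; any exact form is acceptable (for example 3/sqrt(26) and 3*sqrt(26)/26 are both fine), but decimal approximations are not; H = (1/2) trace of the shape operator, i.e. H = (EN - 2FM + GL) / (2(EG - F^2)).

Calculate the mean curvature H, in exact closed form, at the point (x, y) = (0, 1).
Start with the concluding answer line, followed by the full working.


Answer: H = 0

z_x = 5/3, z_y = 0, z_xx = 0, z_xy = 0, z_yy = 0
E = 34/9, F = 0, G = 1; answer radicand W^2 = 34/9
unnormalised second-form numerators: l = 0, m = 0, n = 0; L = l/sqrt(34/9), and similarly M = m/sqrt(W^2), N = n/sqrt(W^2)
H = (E*n - 2*F*m + G*l) / (2*(EG - F^2)*sqrt(W^2)); E*n - 2*F*m + G*l = 0, EG - F^2 = 34/9, so H = (0)/sqrt(34/9)


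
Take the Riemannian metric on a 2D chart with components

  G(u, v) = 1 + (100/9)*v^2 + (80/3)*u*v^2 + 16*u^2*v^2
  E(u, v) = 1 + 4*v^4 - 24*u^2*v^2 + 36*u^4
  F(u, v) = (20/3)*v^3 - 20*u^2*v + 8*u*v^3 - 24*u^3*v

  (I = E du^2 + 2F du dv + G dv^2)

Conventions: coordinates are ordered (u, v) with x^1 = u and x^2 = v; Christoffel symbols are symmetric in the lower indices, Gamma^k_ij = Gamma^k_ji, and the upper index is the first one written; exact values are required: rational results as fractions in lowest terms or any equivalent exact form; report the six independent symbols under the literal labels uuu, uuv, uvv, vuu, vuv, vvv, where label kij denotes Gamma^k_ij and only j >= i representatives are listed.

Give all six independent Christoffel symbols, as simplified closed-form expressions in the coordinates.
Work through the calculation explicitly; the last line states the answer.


E = 1 + 4*v^4 - 24*u^2*v^2 + 36*u^4; F = (20/3)*v^3 - 20*u^2*v + 8*u*v^3 - 24*u^3*v; G = 1 + (100/9)*v^2 + (80/3)*u*v^2 + 16*u^2*v^2
Gamma^k_ij = (1/2) g^{kl} (d_i g_jl + d_j g_il - d_l g_ij), with g^inv = (1/(EG-F^2)) [[G, -F], [-F, E]]
first partials: E_u = -48*u*v^2 + 144*u^3, E_v = 16*v^3 - 48*u^2*v, F_u = -40*u*v + 8*v^3 - 72*u^2*v, F_v = 20*v^2 - 20*u^2 + 24*u*v^2 - 24*u^3, G_u = (80/3)*v^2 + 32*u*v^2, G_v = (200/9)*v + (160/3)*u*v + 32*u^2*v
D = EG - F^2 = 1 + (100/9)*v^2 + (80/3)*u*v^2 + 4*v^4 - 8*u^2*v^2 + 36*u^4
expanded: Gamma^u_uu = (G E_u - 2F F_u + F E_v)/(2D), Gamma^u_uv = (G E_v - F G_u)/(2D), Gamma^u_vv = (2G F_v - G G_u - F G_v)/(2D), Gamma^v_uu = (2E F_u - E E_v - F E_u)/(2D), Gamma^v_uv = (E G_u - F E_v)/(2D), Gamma^v_vv = (E G_v - 2F F_v + F G_u)/(2D); substitute and cancel common factors

Answer: Gamma_uuu = (648*u^3 - 216*u*v^2)/(324*u^4 - 72*u^2*v^2 + 240*u*v^2 + 36*v^4 + 100*v^2 + 9), Gamma_uuv = (-216*u^2*v + 72*v^3)/(324*u^4 - 72*u^2*v^2 + 240*u*v^2 + 36*v^4 + 100*v^2 + 9), Gamma_uvv = (-216*u^3 - 180*u^2 + 72*u*v^2 + 60*v^2)/(324*u^4 - 72*u^2*v^2 + 240*u*v^2 + 36*v^4 + 100*v^2 + 9), Gamma_vuu = (-432*u^2*v - 360*u*v)/(324*u^4 - 72*u^2*v^2 + 240*u*v^2 + 36*v^4 + 100*v^2 + 9), Gamma_vuv = (144*u*v^2 + 120*v^2)/(324*u^4 - 72*u^2*v^2 + 240*u*v^2 + 36*v^4 + 100*v^2 + 9), Gamma_vvv = (144*u^2*v + 240*u*v + 100*v)/(324*u^4 - 72*u^2*v^2 + 240*u*v^2 + 36*v^4 + 100*v^2 + 9)


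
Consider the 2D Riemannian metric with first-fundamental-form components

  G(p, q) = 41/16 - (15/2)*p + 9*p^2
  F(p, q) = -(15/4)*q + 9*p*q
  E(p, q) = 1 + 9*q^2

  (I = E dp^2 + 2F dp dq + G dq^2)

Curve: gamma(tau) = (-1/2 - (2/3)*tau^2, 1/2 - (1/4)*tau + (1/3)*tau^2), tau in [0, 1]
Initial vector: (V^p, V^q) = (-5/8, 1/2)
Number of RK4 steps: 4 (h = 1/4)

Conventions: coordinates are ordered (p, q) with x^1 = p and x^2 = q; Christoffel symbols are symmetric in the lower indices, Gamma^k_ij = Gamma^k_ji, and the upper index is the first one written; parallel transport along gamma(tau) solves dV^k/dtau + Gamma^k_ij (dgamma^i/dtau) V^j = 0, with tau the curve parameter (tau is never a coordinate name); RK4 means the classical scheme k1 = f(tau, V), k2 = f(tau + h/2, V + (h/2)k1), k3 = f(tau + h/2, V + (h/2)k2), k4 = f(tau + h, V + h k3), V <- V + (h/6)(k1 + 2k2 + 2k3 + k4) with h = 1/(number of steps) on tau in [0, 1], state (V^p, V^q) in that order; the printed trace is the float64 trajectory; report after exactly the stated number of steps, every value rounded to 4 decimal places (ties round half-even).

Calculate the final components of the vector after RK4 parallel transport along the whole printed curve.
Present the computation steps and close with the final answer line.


gamma'(tau) = (-(4/3)*tau, -1/4 + (2/3)*tau); f(tau, V)^k = -Gamma^k_ij(gamma(tau)) gamma'^i(tau) V^j; h = 1/4; intermediate values shown to 6 dp
curve data and Christoffel symbols at the stage parameters:
  tau = 0.000000: gamma = (-0.500000, 0.500000), gamma' = (0.000000, -0.250000); Gamma_ppp = 0.000000, Gamma_ppq = 0.416185, Gamma_pqq = 0.000000, Gamma_qpp = 0.000000, Gamma_qpq = -0.763006, Gamma_qqq = 0.000000
  tau = 0.125000: gamma = (-0.510417, 0.473958), gamma' = (-0.166667, -0.166667); Gamma_ppp = 0.000000, Gamma_ppq = 0.396541, Gamma_pqq = 0.000000, Gamma_qpp = 0.000000, Gamma_qpq = -0.775652, Gamma_qqq = 0.000000
  tau = 0.250000: gamma = (-0.541667, 0.458333), gamma' = (-0.333333, -0.083333); Gamma_ppp = 0.000000, Gamma_ppq = 0.369748, Gamma_pqq = 0.000000, Gamma_qpp = 0.000000, Gamma_qpq = -0.773109, Gamma_qqq = 0.000000
  tau = 0.375000: gamma = (-0.593750, 0.453125), gamma' = (-0.500000, 0.000000); Gamma_ppp = 0.000000, Gamma_ppq = 0.338817, Gamma_pqq = 0.000000, Gamma_qpp = 0.000000, Gamma_qpq = -0.755522, Gamma_qqq = 0.000000
  tau = 0.500000: gamma = (-0.666667, 0.458333), gamma' = (-0.666667, 0.083333); Gamma_ppp = 0.000000, Gamma_ppq = 0.306620, Gamma_pqq = 0.000000, Gamma_qpp = 0.000000, Gamma_qpq = -0.724739, Gamma_qqq = 0.000000
  tau = 0.625000: gamma = (-0.760417, 0.473958), gamma' = (-0.833333, 0.166667); Gamma_ppp = 0.000000, Gamma_ppq = 0.275353, Gamma_pqq = 0.000000, Gamma_qpp = 0.000000, Gamma_qpq = -0.683845, Gamma_qqq = 0.000000
  tau = 0.750000: gamma = (-0.875000, 0.500000), gamma' = (-1.000000, 0.250000); Gamma_ppp = 0.000000, Gamma_ppq = 0.246364, Gamma_pqq = 0.000000, Gamma_qpp = 0.000000, Gamma_qpq = -0.636441, Gamma_qqq = 0.000000
  tau = 0.875000: gamma = (-1.010417, 0.536458), gamma' = (-1.166667, 0.333333); Gamma_ppp = 0.000000, Gamma_ppq = 0.220269, Gamma_pqq = 0.000000, Gamma_qpp = 0.000000, Gamma_qpq = -0.585959, Gamma_qqq = 0.000000
  tau = 1.000000: gamma = (-1.166667, 0.583333), gamma' = (-1.333333, 0.416667); Gamma_ppp = 0.000000, Gamma_ppq = 0.197183, Gamma_pqq = 0.000000, Gamma_qpp = 0.000000, Gamma_qpq = -0.535211, Gamma_qqq = 0.000000
step 0: V^p = -0.6250, V^q = 0.5000
step 1: k1 = (-0.065029, 0.119220), k2 = (-0.007814, 0.015284), k3 = (-0.008200, 0.016039), k4 = (0.042798, -0.089487); V <- V + (h/6)(k1 + 2k2 + 2k3 + k4): V^p = -0.6273, V^q = 0.5038
step 2: k1 = (0.042772, -0.089432), k2 = (0.083462, -0.186112), k3 = (0.081415, -0.181546), k4 = (0.109223, -0.258164); V <- V + (h/6)(k1 + 2k2 + 2k3 + k4): V^p = -0.6072, V^q = 0.4587
step 3: k1 = (0.109285, -0.258310), k2 = (0.125089, -0.310662), k3 = (0.123497, -0.306707), k4 = (0.129620, -0.334850); V <- V + (h/6)(k1 + 2k2 + 2k3 + k4): V^p = -0.5765, V^q = 0.3826
step 4: k1 = (0.129759, -0.335210), k2 = (0.128683, -0.342322), k3 = (0.128464, -0.341740), k4 = (0.122847, -0.333441); V <- V + (h/6)(k1 + 2k2 + 2k3 + k4): V^p = -0.5446, V^q = 0.2977

Answer: V^p = -0.5446, V^q = 0.2977


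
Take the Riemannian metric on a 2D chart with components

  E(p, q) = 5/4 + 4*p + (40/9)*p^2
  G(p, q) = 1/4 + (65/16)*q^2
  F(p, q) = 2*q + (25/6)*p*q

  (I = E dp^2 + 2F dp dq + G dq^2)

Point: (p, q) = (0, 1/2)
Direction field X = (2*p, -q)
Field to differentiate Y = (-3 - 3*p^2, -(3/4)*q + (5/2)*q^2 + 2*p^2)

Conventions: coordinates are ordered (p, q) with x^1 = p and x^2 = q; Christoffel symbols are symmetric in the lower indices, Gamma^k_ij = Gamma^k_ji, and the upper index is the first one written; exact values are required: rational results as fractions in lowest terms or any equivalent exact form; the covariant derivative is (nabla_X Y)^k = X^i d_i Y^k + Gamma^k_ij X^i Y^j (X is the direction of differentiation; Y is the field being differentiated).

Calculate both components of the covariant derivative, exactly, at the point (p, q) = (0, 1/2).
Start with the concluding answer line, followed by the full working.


Answer: (nabla_X Y)^p = -16/149, (nabla_X Y)^q = -1181/1192

E = 5/4, F = 1, G = 81/64 at the point
E_p = 4, E_q = 0, F_p = 25/12, F_q = 2, G_p = 0, G_q = 65/16
EG - F^2 = 149/256;  g^inv = (256/149) * [[81/64, -1], [-1, 5/4]]
first-kind symbols [ij,l] = (1/2)(d_i g_jl + d_j g_il - d_l g_ij): [pp,p] = E_p/2 = 2, [pp,q] = F_p - E_q/2 = 25/12, [pq,p] = E_q/2 = 0, [pq,q] = G_p/2 = 0, [qq,p] = F_q - G_p/2 = 2, [qq,q] = G_q/2 = 65/32
Gamma^p_ij = (G*[ij,p] - F*[ij,q])/(EG - F^2), Gamma^q_ij = (E*[ij,q] - F*[ij,p])/(EG - F^2)
Gamma_ppp = 344/447, Gamma_ppq = 0, Gamma_pqq = 128/149, Gamma_qpp = 464/447, Gamma_qpq = 0, Gamma_qqq = 138/149
X = (0, -1/2), Y = (-3, 1/4) at the point


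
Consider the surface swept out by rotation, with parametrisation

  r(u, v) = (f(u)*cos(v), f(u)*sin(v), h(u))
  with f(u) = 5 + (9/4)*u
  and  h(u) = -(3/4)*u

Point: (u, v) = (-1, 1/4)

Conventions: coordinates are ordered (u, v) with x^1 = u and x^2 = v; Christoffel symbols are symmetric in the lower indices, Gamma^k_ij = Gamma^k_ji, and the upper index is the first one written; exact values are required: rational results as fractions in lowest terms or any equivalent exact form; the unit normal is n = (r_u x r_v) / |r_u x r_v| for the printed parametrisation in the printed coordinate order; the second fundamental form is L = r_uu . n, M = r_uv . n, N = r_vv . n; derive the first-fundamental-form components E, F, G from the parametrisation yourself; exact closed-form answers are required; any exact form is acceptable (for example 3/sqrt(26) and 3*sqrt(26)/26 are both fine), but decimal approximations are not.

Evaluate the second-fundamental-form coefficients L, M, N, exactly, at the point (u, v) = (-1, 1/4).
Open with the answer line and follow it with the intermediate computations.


Answer: L = 0, M = 0, N = -11*sqrt(10)/40

f = 11/4, f' = 9/4, f'' = 0, h' = -3/4, h'' = 0
E = 45/8, F = 0, G = 121/16; answer radicand W^2 = 45/8
unnormalised second-form numerators: l = 0, m = 0, n = -33/16; L = l/sqrt(45/8), and similarly M = m/sqrt(W^2), N = n/sqrt(W^2)


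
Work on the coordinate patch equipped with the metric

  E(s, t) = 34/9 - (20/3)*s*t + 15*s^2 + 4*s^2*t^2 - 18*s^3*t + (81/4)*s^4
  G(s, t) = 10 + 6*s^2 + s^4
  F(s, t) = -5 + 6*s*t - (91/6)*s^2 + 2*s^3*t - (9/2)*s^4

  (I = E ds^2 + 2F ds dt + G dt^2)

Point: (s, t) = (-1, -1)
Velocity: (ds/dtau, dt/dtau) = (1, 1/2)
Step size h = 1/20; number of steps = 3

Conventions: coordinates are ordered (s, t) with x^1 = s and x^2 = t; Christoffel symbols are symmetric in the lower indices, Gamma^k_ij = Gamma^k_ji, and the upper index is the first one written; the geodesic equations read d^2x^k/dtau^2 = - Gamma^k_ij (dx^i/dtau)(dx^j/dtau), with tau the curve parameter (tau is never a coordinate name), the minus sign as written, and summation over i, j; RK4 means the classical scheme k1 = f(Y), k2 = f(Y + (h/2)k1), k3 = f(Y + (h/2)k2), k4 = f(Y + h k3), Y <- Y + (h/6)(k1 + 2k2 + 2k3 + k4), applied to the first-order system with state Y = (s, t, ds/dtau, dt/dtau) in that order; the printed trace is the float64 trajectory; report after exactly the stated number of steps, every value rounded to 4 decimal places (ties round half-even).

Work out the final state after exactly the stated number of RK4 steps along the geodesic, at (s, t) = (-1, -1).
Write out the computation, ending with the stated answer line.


f(Y) = (ds/dtau, dt/dtau, -Gamma^s_ij Y'^i Y'^j, -Gamma^t_ij Y'^i Y'^j) with the Gammas evaluated at the stage position; h = 0.050000; intermediate values shown to 6 dp
step 0: s = -1.0000, t = -1.0000, ds/dtau = 1.0000, dt/dtau = 0.5000
step 1:
  k1: at (s, t) = (-1.000000, -1.000000), (ds/dtau, dt/dtau) = (1.000000, 0.500000); Gamma_sss = -0.848828, Gamma_sst = 0.242522, Gamma_stt = 0.000000, Gamma_tss = 0.814875, Gamma_tst = -0.232821, Gamma_ttt = 0.000000; k1 = (1.000000, 0.500000, 0.606306, -0.582053)
  k2: at (s, t) = (-0.975000, -0.987500), (ds/dtau, dt/dtau) = (1.015158, 0.485449); Gamma_sss = -0.834229, Gamma_sst = 0.239228, Gamma_stt = 0.000000, Gamma_tss = 0.820066, Gamma_tst = -0.235166, Gamma_ttt = 0.000000; k2 = (1.015158, 0.485449, 0.623925, -0.613332)
  k3: at (s, t) = (-0.974621, -0.987864), (ds/dtau, dt/dtau) = (1.015598, 0.484667); Gamma_sss = -0.833861, Gamma_sst = 0.239174, Gamma_stt = 0.000000, Gamma_tss = 0.820221, Gamma_tst = -0.235262, Gamma_ttt = 0.000000; k3 = (1.015598, 0.484667, 0.624621, -0.614404)
  k4: at (s, t) = (-0.949220, -0.975767), (ds/dtau, dt/dtau) = (1.031231, 0.469280); Gamma_sss = -0.817718, Gamma_sst = 0.235516, Gamma_stt = 0.000000, Gamma_tss = 0.824524, Gamma_tst = -0.237476, Gamma_ttt = 0.000000; k4 = (1.031231, 0.469280, 0.641643, -0.646984)
  Y <- Y + (h/6)(k1 + 2k2 + 2k3 + k4): s = -0.9492, t = -0.9758, ds/dtau = 1.0312, dt/dtau = 0.4693
step 2:
  k1: at (s, t) = (-0.949227, -0.975754), (ds/dtau, dt/dtau) = (1.031209, 0.469296); Gamma_sss = -0.817727, Gamma_sst = 0.235517, Gamma_stt = 0.000000, Gamma_tss = 0.824521, Gamma_tst = -0.237474, Gamma_ttt = 0.000000; k1 = (1.031209, 0.469296, 0.641611, -0.646942)
  k2: at (s, t) = (-0.923447, -0.964022), (ds/dtau, dt/dtau) = (1.047249, 0.453122); Gamma_sss = -0.800018, Gamma_sst = 0.231483, Gamma_stt = 0.000000, Gamma_tss = 0.827764, Gamma_tst = -0.239511, Gamma_ttt = 0.000000; k2 = (1.047249, 0.453122, 0.657712, -0.680523)
  k3: at (s, t) = (-0.923046, -0.964426), (ds/dtau, dt/dtau) = (1.047651, 0.452283); Gamma_sss = -0.799570, Gamma_sst = 0.231413, Gamma_stt = 0.000000, Gamma_tss = 0.827876, Gamma_tst = -0.239605, Gamma_ttt = 0.000000; k3 = (1.047651, 0.452283, 0.658285, -0.681589)
  k4: at (s, t) = (-0.896845, -0.953140), (ds/dtau, dt/dtau) = (1.064123, 0.435216); Gamma_sss = -0.780147, Gamma_sst = 0.226970, Gamma_stt = 0.000000, Gamma_tss = 0.829840, Gamma_tst = -0.241427, Gamma_ttt = 0.000000; k4 = (1.064123, 0.435216, 0.673175, -0.716054)
  Y <- Y + (h/6)(k1 + 2k2 + 2k3 + k4): s = -0.8969, t = -0.9531, ds/dtau = 1.0641, dt/dtau = 0.4352
step 3:
  k1: at (s, t) = (-0.896851, -0.953126), (ds/dtau, dt/dtau) = (1.064099, 0.435236); Gamma_sss = -0.780156, Gamma_sst = 0.226971, Gamma_stt = 0.000000, Gamma_tss = 0.829838, Gamma_tst = -0.241425, Gamma_ttt = 0.000000; k1 = (1.064099, 0.435236, 0.673140, -0.716006)
  k2: at (s, t) = (-0.870249, -0.942246), (ds/dtau, dt/dtau) = (1.080927, 0.417335); Gamma_sss = -0.759017, Gamma_sst = 0.222112, Gamma_stt = 0.000000, Gamma_tss = 0.830317, Gamma_tst = -0.242977, Gamma_ttt = 0.000000; k2 = (1.080927, 0.417335, 0.686444, -0.750926)
  k3: at (s, t) = (-0.869828, -0.942693), (ds/dtau, dt/dtau) = (1.081260, 0.416462); Gamma_sss = -0.758485, Gamma_sst = 0.222024, Gamma_stt = 0.000000, Gamma_tss = 0.830366, Gamma_tst = -0.243065, Gamma_ttt = 0.000000; k3 = (1.081260, 0.416462, 0.686805, -0.751893)
  k4: at (s, t) = (-0.842788, -0.932303), (ds/dtau, dt/dtau) = (1.098439, 0.397641); Gamma_sss = -0.735501, Gamma_sst = 0.216720, Gamma_stt = 0.000000, Gamma_tss = 0.829079, Gamma_tst = -0.244293, Gamma_ttt = 0.000000; k4 = (1.098439, 0.397641, 0.698112, -0.786933)
  Y <- Y + (h/6)(k1 + 2k2 + 2k3 + k4): s = -0.8428, t = -0.9323, ds/dtau = 1.0984, dt/dtau = 0.3977

Answer: s = -0.8428, t = -0.9323, ds/dtau = 1.0984, dt/dtau = 0.3977


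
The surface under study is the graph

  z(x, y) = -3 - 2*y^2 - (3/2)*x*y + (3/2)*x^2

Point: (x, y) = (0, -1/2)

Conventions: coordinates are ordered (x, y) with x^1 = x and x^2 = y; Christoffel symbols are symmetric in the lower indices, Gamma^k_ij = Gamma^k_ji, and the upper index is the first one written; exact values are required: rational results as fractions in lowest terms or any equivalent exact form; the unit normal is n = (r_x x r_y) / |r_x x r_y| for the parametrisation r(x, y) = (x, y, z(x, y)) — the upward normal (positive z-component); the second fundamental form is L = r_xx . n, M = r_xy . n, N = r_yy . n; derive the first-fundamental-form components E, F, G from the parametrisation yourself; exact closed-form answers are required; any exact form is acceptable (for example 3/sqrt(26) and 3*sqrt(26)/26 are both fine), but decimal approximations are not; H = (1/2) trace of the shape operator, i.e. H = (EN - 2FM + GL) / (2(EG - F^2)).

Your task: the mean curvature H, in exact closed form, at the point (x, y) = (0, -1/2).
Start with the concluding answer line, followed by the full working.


Answer: H = 424*sqrt(89)/7921

z_x = 3/4, z_y = 2, z_xx = 3, z_xy = -3/2, z_yy = -4
E = 25/16, F = 3/2, G = 5; answer radicand W^2 = 89/16
unnormalised second-form numerators: l = 3, m = -3/2, n = -4; L = l/sqrt(89/16), and similarly M = m/sqrt(W^2), N = n/sqrt(W^2)
H = (E*n - 2*F*m + G*l) / (2*(EG - F^2)*sqrt(W^2)); E*n - 2*F*m + G*l = 53/4, EG - F^2 = 89/16, so H = (106/89)/sqrt(89/16)


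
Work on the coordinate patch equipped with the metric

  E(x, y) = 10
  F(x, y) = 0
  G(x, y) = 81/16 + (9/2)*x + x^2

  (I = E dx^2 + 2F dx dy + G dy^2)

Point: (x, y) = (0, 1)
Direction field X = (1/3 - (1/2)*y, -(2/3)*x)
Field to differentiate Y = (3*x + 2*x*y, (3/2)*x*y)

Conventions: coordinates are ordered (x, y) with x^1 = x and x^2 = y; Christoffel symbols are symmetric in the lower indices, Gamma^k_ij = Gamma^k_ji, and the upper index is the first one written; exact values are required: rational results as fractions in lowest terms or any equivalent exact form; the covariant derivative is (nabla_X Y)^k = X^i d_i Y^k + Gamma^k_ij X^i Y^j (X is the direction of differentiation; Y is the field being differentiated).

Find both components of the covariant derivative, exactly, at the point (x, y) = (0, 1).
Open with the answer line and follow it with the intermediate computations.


Answer: (nabla_X Y)^x = -5/6, (nabla_X Y)^y = -1/4

E = 10, F = 0, G = 81/16 at the point
E_x = 0, E_y = 0, F_x = 0, F_y = 0, G_x = 9/2, G_y = 0
EG - F^2 = 405/8;  g^inv = (8/405) * [[81/16, 0], [0, 10]]
first-kind symbols [ij,l] = (1/2)(d_i g_jl + d_j g_il - d_l g_ij): [xx,x] = E_x/2 = 0, [xx,y] = F_x - E_y/2 = 0, [xy,x] = E_y/2 = 0, [xy,y] = G_x/2 = 9/4, [yy,x] = F_y - G_x/2 = -9/4, [yy,y] = G_y/2 = 0
Gamma^x_ij = (G*[ij,x] - F*[ij,y])/(EG - F^2), Gamma^y_ij = (E*[ij,y] - F*[ij,x])/(EG - F^2)
Gamma_xxx = 0, Gamma_xxy = 0, Gamma_xyy = -9/40, Gamma_yxx = 0, Gamma_yxy = 4/9, Gamma_yyy = 0
X = (-1/6, 0), Y = (0, 0) at the point


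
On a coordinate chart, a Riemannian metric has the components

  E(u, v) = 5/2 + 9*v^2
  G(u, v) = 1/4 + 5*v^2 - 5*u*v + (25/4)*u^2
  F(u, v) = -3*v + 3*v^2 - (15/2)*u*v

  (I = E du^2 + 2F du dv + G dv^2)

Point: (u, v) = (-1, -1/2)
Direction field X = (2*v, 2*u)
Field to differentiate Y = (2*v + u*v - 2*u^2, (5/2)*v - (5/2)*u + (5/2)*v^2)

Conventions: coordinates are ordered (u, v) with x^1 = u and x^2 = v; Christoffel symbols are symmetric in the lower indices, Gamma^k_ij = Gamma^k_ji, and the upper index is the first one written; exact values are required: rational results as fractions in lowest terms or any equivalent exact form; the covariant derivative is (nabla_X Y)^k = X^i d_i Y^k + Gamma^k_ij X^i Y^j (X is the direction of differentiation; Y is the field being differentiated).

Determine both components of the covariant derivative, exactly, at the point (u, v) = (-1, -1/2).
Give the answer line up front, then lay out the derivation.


Answer: (nabla_X Y)^u = -6807/484, (nabla_X Y)^v = 365/363

E = 19/4, F = -3/2, G = 21/4 at the point
E_u = 0, E_v = -9, F_u = 15/4, F_v = 3/2, G_u = -10, G_v = 0
EG - F^2 = 363/16;  g^inv = (16/363) * [[21/4, 3/2], [3/2, 19/4]]
first-kind symbols [ij,l] = (1/2)(d_i g_jl + d_j g_il - d_l g_ij): [uu,u] = E_u/2 = 0, [uu,v] = F_u - E_v/2 = 33/4, [uv,u] = E_v/2 = -9/2, [uv,v] = G_u/2 = -5, [vv,u] = F_v - G_u/2 = 13/2, [vv,v] = G_v/2 = 0
Gamma^u_ij = (G*[ij,u] - F*[ij,v])/(EG - F^2), Gamma^v_ij = (E*[ij,v] - F*[ij,u])/(EG - F^2)
Gamma_uuu = 6/11, Gamma_uuv = -166/121, Gamma_uvv = 182/121, Gamma_vuu = 19/11, Gamma_vuv = -488/363, Gamma_vvv = 52/121
X = (-1, -2), Y = (-5/2, 15/8) at the point


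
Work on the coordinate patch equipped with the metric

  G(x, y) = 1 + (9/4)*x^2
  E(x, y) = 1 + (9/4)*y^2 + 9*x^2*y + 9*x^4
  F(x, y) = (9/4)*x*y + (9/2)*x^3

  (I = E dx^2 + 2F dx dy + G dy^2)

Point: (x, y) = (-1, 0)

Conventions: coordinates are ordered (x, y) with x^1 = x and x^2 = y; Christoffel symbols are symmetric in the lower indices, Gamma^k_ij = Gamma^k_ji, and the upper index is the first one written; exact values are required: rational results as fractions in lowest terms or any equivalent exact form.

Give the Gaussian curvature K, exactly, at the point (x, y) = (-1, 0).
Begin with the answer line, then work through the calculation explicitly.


Answer: K = -36/2401

E = 10, F = -9/2, G = 13/4, EG - F^2 = 49/4 at the point
E_x = -36, E_y = 9, F_x = 27/2, F_y = -9/4, G_x = -9/2, G_y = 0
E_yy = 9/2, F_xy = 9/4, G_xx = 9/2
Compute both Brioschi determinants and normalise by (EG - F^2)^2.
M1 = [[-E_yy/2 + F_xy - G_xx/2, E_x/2, F_x - E_y/2], [F_y - G_x/2, E, F], [G_y/2, F, G]] = [[-9/4, -18, 9], [0, 10, -9/2], [0, -9/2, 13/4]]; det M1 = -441/16
M2 = [[0, E_y/2, G_x/2], [E_y/2, E, F], [G_x/2, F, G]] = [[0, 9/2, -9/4], [9/2, 10, -9/2], [-9/4, -9/2, 13/4]]; det M2 = -405/16
det M1 - det M2 = -9/4; K = -9/4 / (49/4)^2 = -36/2401


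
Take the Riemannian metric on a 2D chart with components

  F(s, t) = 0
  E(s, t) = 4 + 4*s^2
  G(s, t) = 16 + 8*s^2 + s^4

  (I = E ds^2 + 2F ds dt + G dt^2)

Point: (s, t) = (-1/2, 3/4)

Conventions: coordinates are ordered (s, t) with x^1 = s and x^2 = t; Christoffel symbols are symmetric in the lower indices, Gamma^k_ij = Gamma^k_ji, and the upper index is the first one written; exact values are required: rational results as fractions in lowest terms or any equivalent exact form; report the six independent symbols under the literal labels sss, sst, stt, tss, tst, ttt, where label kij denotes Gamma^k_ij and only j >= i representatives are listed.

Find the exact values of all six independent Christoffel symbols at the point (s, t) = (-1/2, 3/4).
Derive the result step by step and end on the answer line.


E = 5, F = 0, G = 289/16 at the point
E_s = -4, E_t = 0, F_s = 0, F_t = 0, G_s = -17/2, G_t = 0
EG - F^2 = 1445/16;  g^inv = (16/1445) * [[289/16, 0], [0, 5]]
first-kind symbols [ij,l] = (1/2)(d_i g_jl + d_j g_il - d_l g_ij): [ss,s] = E_s/2 = -2, [ss,t] = F_s - E_t/2 = 0, [st,s] = E_t/2 = 0, [st,t] = G_s/2 = -17/4, [tt,s] = F_t - G_s/2 = 17/4, [tt,t] = G_t/2 = 0
Gamma^s_ij = (G*[ij,s] - F*[ij,t])/(EG - F^2), Gamma^t_ij = (E*[ij,t] - F*[ij,s])/(EG - F^2)

Answer: Gamma_sss = -2/5, Gamma_sst = 0, Gamma_stt = 17/20, Gamma_tss = 0, Gamma_tst = -4/17, Gamma_ttt = 0


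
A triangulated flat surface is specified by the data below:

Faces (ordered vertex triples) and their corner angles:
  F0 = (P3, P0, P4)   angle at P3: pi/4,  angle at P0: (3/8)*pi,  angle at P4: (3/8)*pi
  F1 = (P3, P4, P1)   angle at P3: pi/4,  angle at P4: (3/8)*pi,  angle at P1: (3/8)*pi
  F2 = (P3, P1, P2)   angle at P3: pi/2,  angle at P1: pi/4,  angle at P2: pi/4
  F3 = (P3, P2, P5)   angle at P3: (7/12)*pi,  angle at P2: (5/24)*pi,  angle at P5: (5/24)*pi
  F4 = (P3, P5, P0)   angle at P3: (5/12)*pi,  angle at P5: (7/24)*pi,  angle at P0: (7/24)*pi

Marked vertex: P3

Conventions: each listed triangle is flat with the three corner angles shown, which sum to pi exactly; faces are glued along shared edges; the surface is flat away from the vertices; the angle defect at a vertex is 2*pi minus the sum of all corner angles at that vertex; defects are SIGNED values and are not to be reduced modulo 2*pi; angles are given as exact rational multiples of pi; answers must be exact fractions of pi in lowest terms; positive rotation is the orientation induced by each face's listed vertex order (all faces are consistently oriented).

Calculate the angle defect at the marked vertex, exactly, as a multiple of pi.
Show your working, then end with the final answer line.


Sum of corner angles at P3: 2*pi
defect = 2*pi - 2*pi

Answer: defect(P3) = 0


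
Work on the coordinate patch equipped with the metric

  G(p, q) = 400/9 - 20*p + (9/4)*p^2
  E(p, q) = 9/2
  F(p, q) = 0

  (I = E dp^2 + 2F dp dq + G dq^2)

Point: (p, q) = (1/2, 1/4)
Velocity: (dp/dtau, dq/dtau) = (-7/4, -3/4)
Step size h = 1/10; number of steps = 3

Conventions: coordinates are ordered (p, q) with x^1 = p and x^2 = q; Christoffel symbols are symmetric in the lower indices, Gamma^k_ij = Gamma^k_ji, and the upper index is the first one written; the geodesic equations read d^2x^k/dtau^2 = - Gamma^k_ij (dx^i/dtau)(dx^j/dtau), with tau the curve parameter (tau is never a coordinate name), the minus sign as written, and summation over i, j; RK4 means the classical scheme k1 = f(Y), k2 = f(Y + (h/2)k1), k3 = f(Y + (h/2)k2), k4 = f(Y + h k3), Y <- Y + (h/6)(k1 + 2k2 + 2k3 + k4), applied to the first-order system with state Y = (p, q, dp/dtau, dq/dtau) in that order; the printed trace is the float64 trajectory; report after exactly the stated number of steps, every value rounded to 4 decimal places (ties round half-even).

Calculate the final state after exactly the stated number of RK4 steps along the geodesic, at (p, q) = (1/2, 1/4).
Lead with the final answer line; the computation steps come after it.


Answer: p = -0.0688, q = 0.0527, dp/dtau = -2.0239, dq/dtau = -0.5729

f(Y) = (dp/dtau, dq/dtau, -Gamma^p_ij Y'^i Y'^j, -Gamma^q_ij Y'^i Y'^j) with the Gammas evaluated at the stage position; h = 0.100000; intermediate values shown to 6 dp
step 0: p = 0.5000, q = 0.2500, dp/dtau = -1.7500, dq/dtau = -0.7500
step 1:
  k1: at (p, q) = (0.500000, 0.250000), (dp/dtau, dq/dtau) = (-1.750000, -0.750000); Gamma_ppp = 0.000000, Gamma_ppq = 0.000000, Gamma_pqq = 1.972222, Gamma_qpp = 0.000000, Gamma_qpq = -0.253521, Gamma_qqq = 0.000000; k1 = (-1.750000, -0.750000, -1.109375, 0.665493)
  k2: at (p, q) = (0.412500, 0.212500), (dp/dtau, dq/dtau) = (-1.805469, -0.716725); Gamma_ppp = 0.000000, Gamma_ppq = 0.000000, Gamma_pqq = 2.015972, Gamma_qpp = 0.000000, Gamma_qpq = -0.248019, Gamma_qqq = 0.000000; k2 = (-1.805469, -0.716725, -1.035595, 0.641886)
  k3: at (p, q) = (0.409727, 0.214164), (dp/dtau, dq/dtau) = (-1.801780, -0.717906); Gamma_ppp = 0.000000, Gamma_ppq = 0.000000, Gamma_pqq = 2.017359, Gamma_qpp = 0.000000, Gamma_qpq = -0.247849, Gamma_qqq = 0.000000; k3 = (-1.801780, -0.717906, -1.039724, 0.641189)
  k4: at (p, q) = (0.319822, 0.178209), (dp/dtau, dq/dtau) = (-1.853972, -0.685881); Gamma_ppp = 0.000000, Gamma_ppq = 0.000000, Gamma_pqq = 2.062311, Gamma_qpp = 0.000000, Gamma_qpq = -0.242446, Gamma_qqq = 0.000000; k4 = (-1.853972, -0.685881, -0.970179, 0.616592)
  Y <- Y + (h/6)(k1 + 2k2 + 2k3 + k4): p = 0.3197, q = 0.1782, dp/dtau = -1.8538, dq/dtau = -0.6859
step 2:
  k1: at (p, q) = (0.319692, 0.178248), (dp/dtau, dq/dtau) = (-1.853837, -0.685863); Gamma_ppp = 0.000000, Gamma_ppq = 0.000000, Gamma_pqq = 2.062376, Gamma_qpp = 0.000000, Gamma_qpq = -0.242439, Gamma_qqq = 0.000000; k1 = (-1.853837, -0.685863, -0.970158, 0.616511)
  k2: at (p, q) = (0.227000, 0.143954), (dp/dtau, dq/dtau) = (-1.902344, -0.655037); Gamma_ppp = 0.000000, Gamma_ppq = 0.000000, Gamma_pqq = 2.108722, Gamma_qpp = 0.000000, Gamma_qpq = -0.237110, Gamma_qqq = 0.000000; k2 = (-1.902344, -0.655037, -0.904797, 0.590930)
  k3: at (p, q) = (0.224575, 0.145496), (dp/dtau, dq/dtau) = (-1.899076, -0.656316); Gamma_ppp = 0.000000, Gamma_ppq = 0.000000, Gamma_pqq = 2.109935, Gamma_qpp = 0.000000, Gamma_qpq = -0.236974, Gamma_qqq = 0.000000; k3 = (-1.899076, -0.656316, -0.908857, 0.590727)
  k4: at (p, q) = (0.129785, 0.112616), (dp/dtau, dq/dtau) = (-1.944722, -0.626790); Gamma_ppp = 0.000000, Gamma_ppq = 0.000000, Gamma_pqq = 2.157330, Gamma_qpp = 0.000000, Gamma_qpq = -0.231768, Gamma_qqq = 0.000000; k4 = (-1.944722, -0.626790, -0.847541, 0.565019)
  Y <- Y + (h/6)(k1 + 2k2 + 2k3 + k4): p = 0.1297, q = 0.1127, dp/dtau = -1.9446, dq/dtau = -0.6268
step 3:
  k1: at (p, q) = (0.129669, 0.112658), (dp/dtau, dq/dtau) = (-1.944587, -0.626782); Gamma_ppp = 0.000000, Gamma_ppq = 0.000000, Gamma_pqq = 2.157388, Gamma_qpp = 0.000000, Gamma_qpq = -0.231762, Gamma_qqq = 0.000000; k1 = (-1.944587, -0.626782, -0.847542, 0.564957)
  k2: at (p, q) = (0.032440, 0.081319), (dp/dtau, dq/dtau) = (-1.986964, -0.598534); Gamma_ppp = 0.000000, Gamma_ppq = 0.000000, Gamma_pqq = 2.206002, Gamma_qpp = 0.000000, Gamma_qpq = -0.226654, Gamma_qqq = 0.000000; k2 = (-1.986964, -0.598534, -0.790285, 0.539104)
  k3: at (p, q) = (0.030321, 0.082732), (dp/dtau, dq/dtau) = (-1.984101, -0.599827); Gamma_ppp = 0.000000, Gamma_ppq = 0.000000, Gamma_pqq = 2.207062, Gamma_qpp = 0.000000, Gamma_qpq = -0.226546, Gamma_qqq = 0.000000; k3 = (-1.984101, -0.599827, -0.794084, 0.539231)
  k4: at (p, q) = (-0.068741, 0.052676), (dp/dtau, dq/dtau) = (-2.023995, -0.572859); Gamma_ppp = 0.000000, Gamma_ppq = 0.000000, Gamma_pqq = 2.256593, Gamma_qpp = 0.000000, Gamma_qpq = -0.221573, Gamma_qqq = 0.000000; k4 = (-2.023995, -0.572859, -0.740540, 0.513812)
  Y <- Y + (h/6)(k1 + 2k2 + 2k3 + k4): p = -0.0688, q = 0.0527, dp/dtau = -2.0239, dq/dtau = -0.5729


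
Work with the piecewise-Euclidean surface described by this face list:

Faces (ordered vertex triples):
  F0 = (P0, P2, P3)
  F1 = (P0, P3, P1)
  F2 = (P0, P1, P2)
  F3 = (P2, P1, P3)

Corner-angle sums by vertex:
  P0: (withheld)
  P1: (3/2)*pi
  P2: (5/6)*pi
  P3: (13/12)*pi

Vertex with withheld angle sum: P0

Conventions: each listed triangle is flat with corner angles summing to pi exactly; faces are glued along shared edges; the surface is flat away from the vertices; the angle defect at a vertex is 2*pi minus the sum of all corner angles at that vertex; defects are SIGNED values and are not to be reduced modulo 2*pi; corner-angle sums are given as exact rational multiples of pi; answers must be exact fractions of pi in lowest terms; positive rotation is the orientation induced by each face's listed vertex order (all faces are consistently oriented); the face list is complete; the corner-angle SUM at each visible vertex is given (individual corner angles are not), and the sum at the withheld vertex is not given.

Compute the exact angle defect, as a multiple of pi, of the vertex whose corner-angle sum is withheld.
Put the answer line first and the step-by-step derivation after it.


Answer: defect(P0) = (17/12)*pi

V = 4, E = 6, F = 4; chi = V - E + F = 2
Gauss-Bonnet: total defect = 2*pi*chi = 4*pi; visible defects sum to (31/12)*pi


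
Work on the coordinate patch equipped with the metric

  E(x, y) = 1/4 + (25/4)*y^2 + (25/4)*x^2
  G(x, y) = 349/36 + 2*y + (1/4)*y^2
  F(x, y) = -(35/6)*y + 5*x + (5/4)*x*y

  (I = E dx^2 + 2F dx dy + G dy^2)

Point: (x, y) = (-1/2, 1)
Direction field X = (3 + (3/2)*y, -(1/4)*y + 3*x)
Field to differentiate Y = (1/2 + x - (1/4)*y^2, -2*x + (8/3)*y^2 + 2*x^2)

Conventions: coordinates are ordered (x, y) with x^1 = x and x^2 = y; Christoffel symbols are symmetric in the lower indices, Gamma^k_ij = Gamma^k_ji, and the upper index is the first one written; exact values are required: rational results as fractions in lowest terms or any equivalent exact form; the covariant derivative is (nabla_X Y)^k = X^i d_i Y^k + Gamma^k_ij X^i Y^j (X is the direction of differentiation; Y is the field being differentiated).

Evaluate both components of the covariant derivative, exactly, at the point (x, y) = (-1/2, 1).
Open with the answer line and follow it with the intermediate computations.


Answer: (nabla_X Y)^x = 393791/3096, (nabla_X Y)^y = 5441/86

E = 129/16, F = -215/24, G = 215/18 at the point
E_x = -25/4, E_y = 25/2, F_x = 25/4, F_y = -155/24, G_x = 0, G_y = 5/2
EG - F^2 = 9245/576;  g^inv = (576/9245) * [[215/18, 215/24], [215/24, 129/16]]
first-kind symbols [ij,l] = (1/2)(d_i g_jl + d_j g_il - d_l g_ij): [xx,x] = E_x/2 = -25/8, [xx,y] = F_x - E_y/2 = 0, [xy,x] = E_y/2 = 25/4, [xy,y] = G_x/2 = 0, [yy,x] = F_y - G_x/2 = -155/24, [yy,y] = G_y/2 = 5/4
Gamma^x_ij = (G*[ij,x] - F*[ij,y])/(EG - F^2), Gamma^y_ij = (E*[ij,y] - F*[ij,x])/(EG - F^2)
Gamma_xxx = -100/43, Gamma_xxy = 200/43, Gamma_xyy = -530/129, Gamma_yxx = -75/43, Gamma_yxy = 150/43, Gamma_yyy = -128/43
X = (9/2, -7/4), Y = (-1/4, 25/6) at the point


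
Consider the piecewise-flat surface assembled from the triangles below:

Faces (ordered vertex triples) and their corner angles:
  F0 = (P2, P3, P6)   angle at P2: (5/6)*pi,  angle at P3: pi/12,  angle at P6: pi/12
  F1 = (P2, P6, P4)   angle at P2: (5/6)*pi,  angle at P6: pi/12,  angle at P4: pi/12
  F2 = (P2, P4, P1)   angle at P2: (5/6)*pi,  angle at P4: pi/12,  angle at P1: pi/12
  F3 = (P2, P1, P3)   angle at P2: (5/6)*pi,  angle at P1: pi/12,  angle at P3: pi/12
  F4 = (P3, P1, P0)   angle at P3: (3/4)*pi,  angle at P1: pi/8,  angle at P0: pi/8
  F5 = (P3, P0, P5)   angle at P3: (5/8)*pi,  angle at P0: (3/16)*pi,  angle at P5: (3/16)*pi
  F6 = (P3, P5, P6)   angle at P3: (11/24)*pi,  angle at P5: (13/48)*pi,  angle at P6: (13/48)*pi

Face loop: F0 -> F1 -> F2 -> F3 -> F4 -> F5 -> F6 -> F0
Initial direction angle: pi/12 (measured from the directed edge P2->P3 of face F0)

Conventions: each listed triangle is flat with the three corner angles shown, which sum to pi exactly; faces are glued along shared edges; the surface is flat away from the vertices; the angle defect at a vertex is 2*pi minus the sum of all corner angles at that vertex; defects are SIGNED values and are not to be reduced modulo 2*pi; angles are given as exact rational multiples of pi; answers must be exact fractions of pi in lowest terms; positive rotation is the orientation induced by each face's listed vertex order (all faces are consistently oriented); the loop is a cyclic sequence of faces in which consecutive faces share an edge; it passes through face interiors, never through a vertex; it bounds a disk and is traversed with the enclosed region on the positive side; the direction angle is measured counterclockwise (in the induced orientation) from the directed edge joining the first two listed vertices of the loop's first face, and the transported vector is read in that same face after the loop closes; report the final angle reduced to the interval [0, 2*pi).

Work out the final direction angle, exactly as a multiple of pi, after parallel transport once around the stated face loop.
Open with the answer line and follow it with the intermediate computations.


Answer: final direction angle = (3/4)*pi

enclosed vertex P2: corner angles sum to (10/3)*pi, defect = 2*pi - (10/3)*pi = (-4/3)*pi
enclosed vertex P3: corner angles sum to 2*pi, defect = 2*pi - 2*pi = 0
the rotation equals the total enclosed defect, so the final angle is initial + defects (mod 2*pi)
final angle = pi/12 - (4/3)*pi = (3/4)*pi (mod 2*pi)
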